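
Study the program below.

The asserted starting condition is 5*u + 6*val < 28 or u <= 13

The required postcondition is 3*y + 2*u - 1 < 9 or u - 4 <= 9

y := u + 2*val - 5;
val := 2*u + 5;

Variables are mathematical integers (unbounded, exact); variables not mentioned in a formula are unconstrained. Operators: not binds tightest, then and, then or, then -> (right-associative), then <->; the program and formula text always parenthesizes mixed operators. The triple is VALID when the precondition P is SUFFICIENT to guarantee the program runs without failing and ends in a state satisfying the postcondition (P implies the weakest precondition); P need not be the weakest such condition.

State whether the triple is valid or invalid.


Working backward. After the program, the postcondition 3*y + 2*u - 1 < 9 or u - 4 <= 9 must hold; in canonical form it is 2*u + 3*y < 10 or u <= 13.
Before val := 2*u + 5: 2*u + 3*y < 10 or u <= 13
Before y := u + 2*val - 5: 5*u + 6*val < 25 or u <= 13
The weakest precondition is 5*u + 6*val < 25 or u <= 13.
Check whether 5*u + 6*val < 28 or u <= 13 implies it.
Countermodel: at the initial state u = 15, val = -8, the precondition holds but the weakest precondition fails.
Answer: invalid


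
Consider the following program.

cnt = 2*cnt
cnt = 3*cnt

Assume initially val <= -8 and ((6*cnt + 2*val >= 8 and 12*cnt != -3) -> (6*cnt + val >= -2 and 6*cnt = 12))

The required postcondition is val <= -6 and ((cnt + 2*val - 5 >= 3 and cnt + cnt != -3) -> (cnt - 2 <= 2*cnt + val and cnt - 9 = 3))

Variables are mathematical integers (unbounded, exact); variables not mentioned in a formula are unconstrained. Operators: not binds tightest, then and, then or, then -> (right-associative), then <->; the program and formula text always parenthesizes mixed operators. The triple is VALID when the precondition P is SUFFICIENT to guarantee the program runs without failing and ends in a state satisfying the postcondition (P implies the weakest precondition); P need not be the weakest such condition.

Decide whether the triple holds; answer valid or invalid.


Working backward. After the program, the postcondition val <= -6 and ((cnt + 2*val - 5 >= 3 and cnt + cnt != -3) -> (cnt - 2 <= 2*cnt + val and cnt - 9 = 3)) must hold; in canonical form it is val <= -6 and ((cnt + 2*val >= 8 and 2*cnt != -3) -> (cnt + val >= -2 and cnt = 12)).
Before cnt := 3*cnt: val <= -6 and ((3*cnt + 2*val >= 8 and 6*cnt != -3) -> (3*cnt + val >= -2 and 3*cnt = 12))
Before cnt := 2*cnt: val <= -6 and ((6*cnt + 2*val >= 8 and 12*cnt != -3) -> (6*cnt + val >= -2 and 6*cnt = 12))
The weakest precondition is val <= -6 and ((6*cnt + 2*val >= 8 and 12*cnt != -3) -> (6*cnt + val >= -2 and 6*cnt = 12)).
Check whether val <= -8 and ((6*cnt + 2*val >= 8 and 12*cnt != -3) -> (6*cnt + val >= -2 and 6*cnt = 12)) implies it.
Every state satisfying the precondition satisfies the weakest precondition: the implication holds.
Answer: valid


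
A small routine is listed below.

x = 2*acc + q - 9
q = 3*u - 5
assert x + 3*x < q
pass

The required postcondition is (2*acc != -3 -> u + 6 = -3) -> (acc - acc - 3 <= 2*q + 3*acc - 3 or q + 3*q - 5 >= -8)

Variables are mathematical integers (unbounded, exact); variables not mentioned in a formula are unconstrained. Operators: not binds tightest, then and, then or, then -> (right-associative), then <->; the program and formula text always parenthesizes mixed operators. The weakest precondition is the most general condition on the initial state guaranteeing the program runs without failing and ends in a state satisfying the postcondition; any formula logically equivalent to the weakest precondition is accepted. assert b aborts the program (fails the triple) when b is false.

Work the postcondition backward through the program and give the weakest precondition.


Working backward. After the program, the postcondition (2*acc != -3 -> u + 6 = -3) -> (acc - acc - 3 <= 2*q + 3*acc - 3 or q + 3*q - 5 >= -8) must hold; in canonical form it is (2*acc != -3 -> u = -9) -> (3*acc + 2*q >= 0 or 4*q >= -3).
Before skip: (2*acc != -3 -> u = -9) -> (3*acc + 2*q >= 0 or 4*q >= -3)
Before assert x + 3*x < q: 4*x < q and ((2*acc != -3 -> u = -9) -> (3*acc + 2*q >= 0 or 4*q >= -3))
Before q := 3*u - 5: 4*x < 3*u - 5 and ((2*acc != -3 -> u = -9) -> (3*acc + 6*u >= 10 or 12*u >= 17))
Before x := 2*acc + q - 9: 8*acc + 4*q < 3*u + 31 and ((2*acc != -3 -> u = -9) -> (3*acc + 6*u >= 10 or 12*u >= 17))
Answer: WP = 8*acc + 4*q < 3*u + 31 and ((2*acc != -3 -> u = -9) -> (3*acc + 6*u >= 10 or 12*u >= 17))


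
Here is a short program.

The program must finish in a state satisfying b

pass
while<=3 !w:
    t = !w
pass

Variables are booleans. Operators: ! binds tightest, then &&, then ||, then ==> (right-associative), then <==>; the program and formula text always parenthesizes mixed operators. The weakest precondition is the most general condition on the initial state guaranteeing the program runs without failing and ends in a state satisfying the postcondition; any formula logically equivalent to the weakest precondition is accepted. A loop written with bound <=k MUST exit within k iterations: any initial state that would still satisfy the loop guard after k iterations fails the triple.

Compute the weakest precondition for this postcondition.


Working backward. After the program, b must hold.
Before skip: b
Before the loop (bound <=3), unroll the exhaustion recursion (WP_0 = exit-now case; WP_j = one more guarded iteration, up to j = 3):
  WP_0: w && b
  WP_1: ((!w) ==> (w && b)) && (w ==> b)
  WP_2: ((!w) ==> (((!w) ==> (w && b)) && (w ==> b))) && (w ==> b)
  WP_3: ((!w) ==> (((!w) ==> (((!w) ==> (w && b)) && (w ==> b))) && (w ==> b))) && (w ==> b)
So before the loop: ((!w) ==> (((!w) ==> (((!w) ==> (w && b)) && (w ==> b))) && (w ==> b))) && (w ==> b)
Before skip: ((!w) ==> (((!w) ==> (((!w) ==> (w && b)) && (w ==> b))) && (w ==> b))) && (w ==> b)
Answer: WP = ((!w) ==> (((!w) ==> (((!w) ==> (w && b)) && (w ==> b))) && (w ==> b))) && (w ==> b)


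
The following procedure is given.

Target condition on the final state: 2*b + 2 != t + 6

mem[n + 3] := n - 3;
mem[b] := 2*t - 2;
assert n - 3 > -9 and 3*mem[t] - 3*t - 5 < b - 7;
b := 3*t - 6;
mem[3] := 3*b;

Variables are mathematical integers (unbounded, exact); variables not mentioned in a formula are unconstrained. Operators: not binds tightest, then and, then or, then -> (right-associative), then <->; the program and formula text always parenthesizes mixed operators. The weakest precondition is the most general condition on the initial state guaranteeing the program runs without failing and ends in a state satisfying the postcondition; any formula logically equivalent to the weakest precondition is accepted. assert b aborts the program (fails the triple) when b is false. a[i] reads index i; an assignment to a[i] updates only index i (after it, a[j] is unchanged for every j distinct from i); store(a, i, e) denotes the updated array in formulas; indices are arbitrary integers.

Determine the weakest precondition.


Working backward. After the program, the postcondition 2*b + 2 != t + 6 must hold; in canonical form it is 2*b != t + 4.
Before mem[3] := 3*b: 2*b != t + 4
Before b := 3*t - 6: 5*t != 16
Before assert n - 3 > -9 and 3*mem[t] - 3*t - 5 < b - 7: n > -6 and 3*mem[t] < b + 3*t - 2 and 5*t != 16
Before mem[b] := 2*t - 2: n > -6 and 3*store(mem, b, 2*t - 2)[t] < b + 3*t - 2 and 5*t != 16
Before mem[n + 3] := n - 3: n > -6 and 3*store(store(mem, n + 3, n - 3), b, 2*t - 2)[t] < b + 3*t - 2 and 5*t != 16
Answer: WP = n > -6 and 3*store(store(mem, n + 3, n - 3), b, 2*t - 2)[t] < b + 3*t - 2 and 5*t != 16


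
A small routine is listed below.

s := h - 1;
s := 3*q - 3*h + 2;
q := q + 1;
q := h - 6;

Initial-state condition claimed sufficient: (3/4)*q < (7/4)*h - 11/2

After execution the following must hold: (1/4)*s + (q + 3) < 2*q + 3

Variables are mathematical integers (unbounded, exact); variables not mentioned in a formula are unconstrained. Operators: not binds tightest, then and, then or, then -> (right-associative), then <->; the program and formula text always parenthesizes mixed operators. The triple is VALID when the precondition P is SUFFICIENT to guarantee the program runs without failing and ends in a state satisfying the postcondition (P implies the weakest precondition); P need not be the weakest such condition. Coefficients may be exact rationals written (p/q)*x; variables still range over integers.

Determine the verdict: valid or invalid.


Working backward. After the program, the postcondition (1/4)*s + (q + 3) < 2*q + 3 must hold; in canonical form it is (1/4)*s < q.
Before q := h - 6: (1/4)*s < h - 6
Before q := q + 1: (1/4)*s < h - 6
Before s := 3*q - 3*h + 2: (3/4)*q < (7/4)*h - 13/2
Before s := h - 1: (3/4)*q < (7/4)*h - 13/2
The weakest precondition is (3/4)*q < (7/4)*h - 13/2.
Check whether (3/4)*q < (7/4)*h - 11/2 implies it.
Countermodel: at the initial state h = 2, q = -3, the precondition holds but the weakest precondition fails.
Answer: invalid


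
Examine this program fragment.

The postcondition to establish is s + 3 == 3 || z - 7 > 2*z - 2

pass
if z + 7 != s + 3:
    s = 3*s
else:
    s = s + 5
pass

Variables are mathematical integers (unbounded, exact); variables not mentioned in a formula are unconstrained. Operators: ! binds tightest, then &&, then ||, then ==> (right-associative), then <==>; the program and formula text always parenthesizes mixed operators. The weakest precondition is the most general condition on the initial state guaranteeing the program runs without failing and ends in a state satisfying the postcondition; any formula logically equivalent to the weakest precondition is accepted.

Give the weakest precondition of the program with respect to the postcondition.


Working backward. After the program, the postcondition s + 3 == 3 || z - 7 > 2*z - 2 must hold; in canonical form it is s == 0 || z < -5.
Before skip: s == 0 || z < -5
Then branch requires 3*s == 0 || z < -5; else branch requires s == -5 || z < -5.
Before the if: (z != s - 4 ==> (3*s == 0 || z < -5)) && ((!(z != s - 4)) ==> (s == -5 || z < -5))
Before skip: (z != s - 4 ==> (3*s == 0 || z < -5)) && ((!(z != s - 4)) ==> (s == -5 || z < -5))
Answer: WP = (z != s - 4 ==> (3*s == 0 || z < -5)) && ((!(z != s - 4)) ==> (s == -5 || z < -5))


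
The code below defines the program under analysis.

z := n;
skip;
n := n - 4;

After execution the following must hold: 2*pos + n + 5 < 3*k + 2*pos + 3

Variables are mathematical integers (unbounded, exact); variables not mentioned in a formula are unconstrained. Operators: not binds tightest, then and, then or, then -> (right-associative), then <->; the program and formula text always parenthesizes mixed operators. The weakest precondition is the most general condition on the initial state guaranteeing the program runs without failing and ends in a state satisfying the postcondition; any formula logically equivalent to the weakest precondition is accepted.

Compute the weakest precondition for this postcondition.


Working backward. After the program, the postcondition 2*pos + n + 5 < 3*k + 2*pos + 3 must hold; in canonical form it is n < 3*k - 2.
Before n := n - 4: n < 3*k + 2
Before skip: n < 3*k + 2
Before z := n: n < 3*k + 2
Answer: WP = n < 3*k + 2


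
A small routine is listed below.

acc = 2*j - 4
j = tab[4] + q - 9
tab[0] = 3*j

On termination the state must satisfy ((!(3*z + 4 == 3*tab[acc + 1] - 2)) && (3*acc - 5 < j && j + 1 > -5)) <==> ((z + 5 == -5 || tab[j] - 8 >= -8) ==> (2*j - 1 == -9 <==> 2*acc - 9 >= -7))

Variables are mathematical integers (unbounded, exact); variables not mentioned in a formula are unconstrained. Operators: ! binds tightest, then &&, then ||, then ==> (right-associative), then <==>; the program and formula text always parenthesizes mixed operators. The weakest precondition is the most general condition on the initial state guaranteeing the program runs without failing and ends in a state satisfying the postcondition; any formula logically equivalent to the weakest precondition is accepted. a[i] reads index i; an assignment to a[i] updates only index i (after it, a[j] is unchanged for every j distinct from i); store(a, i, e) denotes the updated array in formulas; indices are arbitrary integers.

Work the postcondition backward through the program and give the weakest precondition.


Working backward. After the program, the postcondition ((!(3*z + 4 == 3*tab[acc + 1] - 2)) && (3*acc - 5 < j && j + 1 > -5)) <==> ((z + 5 == -5 || tab[j] - 8 >= -8) ==> (2*j - 1 == -9 <==> 2*acc - 9 >= -7)) must hold; in canonical form it is ((!(3*z == 3*tab[acc + 1] - 6)) && 3*acc < j + 5 && j > -6) <==> ((z == -10 || tab[j] >= 0) ==> (2*j == -8 <==> 2*acc >= 2)).
Before tab[0] := 3*j: ((!(3*z == 3*store(tab, 0, 3*j)[acc + 1] - 6)) && 3*acc < j + 5 && j > -6) <==> ((z == -10 || store(tab, 0, 3*j)[j] >= 0) ==> (2*j == -8 <==> 2*acc >= 2))
Before j := tab[4] + q - 9: ((!(3*z == 3*store(tab, 0, 3*tab[4] + 3*q - 27)[acc + 1] - 6)) && 3*acc < tab[4] + q - 4 && tab[4] + q > 3) <==> ((z == -10 || store(tab, 0, 3*tab[4] + 3*q - 27)[tab[4] + q - 9] >= 0) ==> (2*tab[4] + 2*q == 10 <==> 2*acc >= 2))
Before acc := 2*j - 4: ((!(3*z == 3*store(tab, 0, 3*tab[4] + 3*q - 27)[2*j - 3] - 6)) && 6*j < tab[4] + q + 8 && tab[4] + q > 3) <==> ((z == -10 || store(tab, 0, 3*tab[4] + 3*q - 27)[tab[4] + q - 9] >= 0) ==> (2*tab[4] + 2*q == 10 <==> 4*j >= 10))
Answer: WP = ((!(3*z == 3*store(tab, 0, 3*tab[4] + 3*q - 27)[2*j - 3] - 6)) && 6*j < tab[4] + q + 8 && tab[4] + q > 3) <==> ((z == -10 || store(tab, 0, 3*tab[4] + 3*q - 27)[tab[4] + q - 9] >= 0) ==> (2*tab[4] + 2*q == 10 <==> 4*j >= 10))


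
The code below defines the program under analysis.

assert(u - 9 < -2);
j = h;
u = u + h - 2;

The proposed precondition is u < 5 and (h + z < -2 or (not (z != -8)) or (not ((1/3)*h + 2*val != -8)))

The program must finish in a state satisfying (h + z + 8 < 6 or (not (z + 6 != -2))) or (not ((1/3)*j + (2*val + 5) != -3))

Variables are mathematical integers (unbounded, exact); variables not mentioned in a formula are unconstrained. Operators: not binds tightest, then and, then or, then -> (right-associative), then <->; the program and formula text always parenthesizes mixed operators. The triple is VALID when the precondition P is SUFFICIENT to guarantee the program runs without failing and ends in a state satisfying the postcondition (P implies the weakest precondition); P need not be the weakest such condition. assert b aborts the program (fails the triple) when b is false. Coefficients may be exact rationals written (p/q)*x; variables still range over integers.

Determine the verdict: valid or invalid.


Working backward. After the program, the postcondition (h + z + 8 < 6 or (not (z + 6 != -2))) or (not ((1/3)*j + (2*val + 5) != -3)) must hold; in canonical form it is h + z < -2 or (not (z != -8)) or (not ((1/3)*j + 2*val != -8)).
Before u := u + h - 2: h + z < -2 or (not (z != -8)) or (not ((1/3)*j + 2*val != -8))
Before j := h: h + z < -2 or (not (z != -8)) or (not ((1/3)*h + 2*val != -8))
Before assert u - 9 < -2: u < 7 and (h + z < -2 or (not (z != -8)) or (not ((1/3)*h + 2*val != -8)))
The weakest precondition is u < 7 and (h + z < -2 or (not (z != -8)) or (not ((1/3)*h + 2*val != -8))).
Check whether u < 5 and (h + z < -2 or (not (z != -8)) or (not ((1/3)*h + 2*val != -8))) implies it.
Every state satisfying the precondition satisfies the weakest precondition: the implication holds.
Answer: valid


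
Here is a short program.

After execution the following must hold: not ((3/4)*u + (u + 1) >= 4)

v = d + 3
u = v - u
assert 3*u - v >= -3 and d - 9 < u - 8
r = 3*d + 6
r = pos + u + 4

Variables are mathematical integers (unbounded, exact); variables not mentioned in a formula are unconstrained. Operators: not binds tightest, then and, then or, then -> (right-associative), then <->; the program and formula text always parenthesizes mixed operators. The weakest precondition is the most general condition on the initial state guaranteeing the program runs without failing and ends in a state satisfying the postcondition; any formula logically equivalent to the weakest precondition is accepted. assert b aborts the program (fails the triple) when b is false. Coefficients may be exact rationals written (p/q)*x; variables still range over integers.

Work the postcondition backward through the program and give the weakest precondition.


Working backward. After the program, the postcondition not ((3/4)*u + (u + 1) >= 4) must hold; in canonical form it is not ((7/4)*u >= 3).
Before r := pos + u + 4: not ((7/4)*u >= 3)
Before r := 3*d + 6: not ((7/4)*u >= 3)
Before assert 3*u - v >= -3 and d - 9 < u - 8: 3*u >= v - 3 and d < u + 1 and (not ((7/4)*u >= 3))
Before u := v - u: 2*v >= 3*u - 3 and d + u < v + 1 and (not ((7/4)*v >= (7/4)*u + 3))
Before v := d + 3: 2*d >= 3*u - 9 and u < 4 and (not ((7/4)*d >= (7/4)*u - 9/4))
Answer: WP = 2*d >= 3*u - 9 and u < 4 and (not ((7/4)*d >= (7/4)*u - 9/4))


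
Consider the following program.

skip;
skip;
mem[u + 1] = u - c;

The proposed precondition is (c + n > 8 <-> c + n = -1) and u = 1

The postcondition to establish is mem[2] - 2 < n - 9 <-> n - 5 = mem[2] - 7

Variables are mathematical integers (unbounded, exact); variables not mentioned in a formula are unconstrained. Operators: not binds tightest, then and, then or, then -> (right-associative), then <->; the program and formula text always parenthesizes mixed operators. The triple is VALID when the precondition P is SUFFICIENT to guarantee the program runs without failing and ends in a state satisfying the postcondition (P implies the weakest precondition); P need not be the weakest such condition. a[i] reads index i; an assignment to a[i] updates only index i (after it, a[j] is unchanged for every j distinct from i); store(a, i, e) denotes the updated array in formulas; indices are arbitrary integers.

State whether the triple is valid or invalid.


Working backward. After the program, the postcondition mem[2] - 2 < n - 9 <-> n - 5 = mem[2] - 7 must hold; in canonical form it is mem[2] < n - 7 <-> n = mem[2] - 2.
Before mem[u + 1] := u - c: store(mem, u + 1, -c + u)[2] < n - 7 <-> n = store(mem, u + 1, -c + u)[2] - 2
Before skip: store(mem, u + 1, -c + u)[2] < n - 7 <-> n = store(mem, u + 1, -c + u)[2] - 2
Before skip: store(mem, u + 1, -c + u)[2] < n - 7 <-> n = store(mem, u + 1, -c + u)[2] - 2
The weakest precondition is store(mem, u + 1, -c + u)[2] < n - 7 <-> n = store(mem, u + 1, -c + u)[2] - 2.
Check whether (c + n > 8 <-> c + n = -1) and u = 1 implies it.
Every state satisfying the precondition satisfies the weakest precondition: the implication holds.
Answer: valid


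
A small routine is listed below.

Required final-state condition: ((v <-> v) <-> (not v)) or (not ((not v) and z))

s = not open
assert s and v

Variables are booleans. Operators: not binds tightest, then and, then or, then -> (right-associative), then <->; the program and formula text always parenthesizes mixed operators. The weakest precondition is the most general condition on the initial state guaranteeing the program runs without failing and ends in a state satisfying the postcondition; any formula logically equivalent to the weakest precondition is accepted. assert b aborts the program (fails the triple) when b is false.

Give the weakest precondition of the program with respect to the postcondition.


Working backward. After the program, the postcondition ((v <-> v) <-> (not v)) or (not ((not v) and z)) must hold; in canonical form it is (not v) or (not ((not v) and z)).
Before assert s and v: s and v and ((not v) or (not ((not v) and z)))
Before s := not open: (not open) and v and ((not v) or (not ((not v) and z)))
Answer: WP = (not open) and v and ((not v) or (not ((not v) and z)))


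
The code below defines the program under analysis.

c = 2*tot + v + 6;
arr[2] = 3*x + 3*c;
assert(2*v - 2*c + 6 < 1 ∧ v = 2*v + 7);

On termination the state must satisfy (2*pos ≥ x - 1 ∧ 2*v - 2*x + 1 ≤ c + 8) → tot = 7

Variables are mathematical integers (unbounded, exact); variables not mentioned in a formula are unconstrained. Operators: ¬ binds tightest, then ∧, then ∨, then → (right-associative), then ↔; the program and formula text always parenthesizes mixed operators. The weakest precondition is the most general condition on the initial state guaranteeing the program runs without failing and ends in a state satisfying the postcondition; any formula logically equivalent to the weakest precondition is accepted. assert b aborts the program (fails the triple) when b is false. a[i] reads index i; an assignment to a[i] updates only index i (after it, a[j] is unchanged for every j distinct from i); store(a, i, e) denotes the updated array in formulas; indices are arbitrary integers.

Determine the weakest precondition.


Working backward. After the program, the postcondition (2*pos ≥ x - 1 ∧ 2*v - 2*x + 1 ≤ c + 8) → tot = 7 must hold; in canonical form it is (2*pos ≥ x - 1 ∧ 2*v ≤ c + 2*x + 7) → tot = 7.
Before assert 2*v - 2*c + 6 < 1 ∧ v = 2*v + 7: 2*v < 2*c - 5 ∧ v = -7 ∧ ((2*pos ≥ x - 1 ∧ 2*v ≤ c + 2*x + 7) → tot = 7)
Before arr[2] := 3*x + 3*c: 2*v < 2*c - 5 ∧ v = -7 ∧ ((2*pos ≥ x - 1 ∧ 2*v ≤ c + 2*x + 7) → tot = 7)
Before c := 2*tot + v + 6: 4*tot > -7 ∧ v = -7 ∧ ((2*pos ≥ x - 1 ∧ v ≤ 2*tot + 2*x + 13) → tot = 7)
Answer: WP = 4*tot > -7 ∧ v = -7 ∧ ((2*pos ≥ x - 1 ∧ v ≤ 2*tot + 2*x + 13) → tot = 7)


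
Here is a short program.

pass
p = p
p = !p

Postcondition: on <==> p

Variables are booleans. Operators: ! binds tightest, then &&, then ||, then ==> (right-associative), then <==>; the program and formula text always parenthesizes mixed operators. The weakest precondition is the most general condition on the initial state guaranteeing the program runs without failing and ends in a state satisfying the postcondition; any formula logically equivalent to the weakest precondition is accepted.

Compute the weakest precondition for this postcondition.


Working backward. After the program, on <==> p must hold.
Before p := !p: on <==> (!p)
Before p := p: on <==> (!p)
Before skip: on <==> (!p)
Answer: WP = on <==> (!p)


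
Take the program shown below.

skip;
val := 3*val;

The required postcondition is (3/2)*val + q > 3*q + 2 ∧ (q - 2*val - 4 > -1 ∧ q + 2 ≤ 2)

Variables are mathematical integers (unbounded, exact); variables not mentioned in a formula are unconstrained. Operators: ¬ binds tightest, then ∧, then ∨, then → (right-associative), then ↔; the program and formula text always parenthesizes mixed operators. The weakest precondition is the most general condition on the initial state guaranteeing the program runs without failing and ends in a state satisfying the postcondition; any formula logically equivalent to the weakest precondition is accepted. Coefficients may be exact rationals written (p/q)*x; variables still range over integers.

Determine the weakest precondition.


Working backward. After the program, the postcondition (3/2)*val + q > 3*q + 2 ∧ (q - 2*val - 4 > -1 ∧ q + 2 ≤ 2) must hold; in canonical form it is (3/2)*val > 2*q + 2 ∧ q > 2*val + 3 ∧ q ≤ 0.
Before val := 3*val: (9/2)*val > 2*q + 2 ∧ q > 6*val + 3 ∧ q ≤ 0
Before skip: (9/2)*val > 2*q + 2 ∧ q > 6*val + 3 ∧ q ≤ 0
Answer: WP = (9/2)*val > 2*q + 2 ∧ q > 6*val + 3 ∧ q ≤ 0


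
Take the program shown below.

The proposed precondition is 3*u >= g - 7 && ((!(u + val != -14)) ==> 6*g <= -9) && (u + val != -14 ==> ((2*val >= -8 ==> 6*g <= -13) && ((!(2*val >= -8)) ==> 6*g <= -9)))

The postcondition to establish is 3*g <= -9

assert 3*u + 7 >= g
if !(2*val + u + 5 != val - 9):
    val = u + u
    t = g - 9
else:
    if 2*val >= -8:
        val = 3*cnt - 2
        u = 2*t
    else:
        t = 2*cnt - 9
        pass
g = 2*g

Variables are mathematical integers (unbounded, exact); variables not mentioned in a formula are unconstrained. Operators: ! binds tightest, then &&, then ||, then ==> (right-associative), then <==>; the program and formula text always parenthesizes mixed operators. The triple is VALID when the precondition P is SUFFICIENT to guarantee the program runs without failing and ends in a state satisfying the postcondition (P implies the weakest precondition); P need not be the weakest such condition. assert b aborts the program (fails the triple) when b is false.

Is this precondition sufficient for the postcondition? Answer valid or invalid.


Working backward. After the program, 3*g <= -9 must hold.
Before g := 2*g: 6*g <= -9
Then branch requires 6*g <= -9; else branch requires (2*val >= -8 ==> 6*g <= -9) && ((!(2*val >= -8)) ==> 6*g <= -9).
Before the if: ((!(u + val != -14)) ==> 6*g <= -9) && (u + val != -14 ==> ((2*val >= -8 ==> 6*g <= -9) && ((!(2*val >= -8)) ==> 6*g <= -9)))
Before assert 3*u + 7 >= g: 3*u >= g - 7 && ((!(u + val != -14)) ==> 6*g <= -9) && (u + val != -14 ==> ((2*val >= -8 ==> 6*g <= -9) && ((!(2*val >= -8)) ==> 6*g <= -9)))
The weakest precondition is 3*u >= g - 7 && ((!(u + val != -14)) ==> 6*g <= -9) && (u + val != -14 ==> ((2*val >= -8 ==> 6*g <= -9) && ((!(2*val >= -8)) ==> 6*g <= -9))).
Check whether 3*u >= g - 7 && ((!(u + val != -14)) ==> 6*g <= -9) && (u + val != -14 ==> ((2*val >= -8 ==> 6*g <= -13) && ((!(2*val >= -8)) ==> 6*g <= -9))) implies it.
Every state satisfying the precondition satisfies the weakest precondition: the implication holds.
Answer: valid


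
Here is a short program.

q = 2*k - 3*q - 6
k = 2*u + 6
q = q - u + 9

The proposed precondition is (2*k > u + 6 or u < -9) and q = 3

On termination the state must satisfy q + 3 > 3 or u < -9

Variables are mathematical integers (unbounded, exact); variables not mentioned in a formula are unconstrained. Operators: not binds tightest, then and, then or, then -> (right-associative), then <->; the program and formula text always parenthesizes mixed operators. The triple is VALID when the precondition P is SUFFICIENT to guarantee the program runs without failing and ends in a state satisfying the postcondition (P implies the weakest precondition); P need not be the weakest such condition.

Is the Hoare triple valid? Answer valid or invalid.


Working backward. After the program, the postcondition q + 3 > 3 or u < -9 must hold; in canonical form it is q > 0 or u < -9.
Before q := q - u + 9: q > u - 9 or u < -9
Before k := 2*u + 6: q > u - 9 or u < -9
Before q := 2*k - 3*q - 6: 2*k > 3*q + u - 3 or u < -9
The weakest precondition is 2*k > 3*q + u - 3 or u < -9.
Check whether (2*k > u + 6 or u < -9) and q = 3 implies it.
Every state satisfying the precondition satisfies the weakest precondition: the implication holds.
Answer: valid


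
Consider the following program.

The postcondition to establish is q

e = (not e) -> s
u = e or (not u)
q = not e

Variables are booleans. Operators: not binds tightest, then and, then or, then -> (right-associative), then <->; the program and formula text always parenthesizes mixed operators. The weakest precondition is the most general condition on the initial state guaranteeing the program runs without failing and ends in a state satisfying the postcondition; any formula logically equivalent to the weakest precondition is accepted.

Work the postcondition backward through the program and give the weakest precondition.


Working backward. After the program, q must hold.
Before q := not e: not e
Before u := e or (not u): not e
Before e := (not e) -> s: not ((not e) -> s)
Answer: WP = not ((not e) -> s)


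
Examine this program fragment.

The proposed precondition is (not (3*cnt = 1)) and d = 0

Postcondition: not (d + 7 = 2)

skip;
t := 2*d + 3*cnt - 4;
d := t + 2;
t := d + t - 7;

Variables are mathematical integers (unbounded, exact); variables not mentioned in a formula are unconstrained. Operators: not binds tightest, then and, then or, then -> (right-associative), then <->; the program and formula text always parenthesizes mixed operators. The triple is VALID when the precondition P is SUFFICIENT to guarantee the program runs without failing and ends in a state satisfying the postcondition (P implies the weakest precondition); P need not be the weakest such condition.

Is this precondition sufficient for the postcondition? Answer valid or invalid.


Working backward. After the program, the postcondition not (d + 7 = 2) must hold; in canonical form it is not (d = -5).
Before t := d + t - 7: not (d = -5)
Before d := t + 2: not (t = -7)
Before t := 2*d + 3*cnt - 4: not (3*cnt + 2*d = -3)
Before skip: not (3*cnt + 2*d = -3)
The weakest precondition is not (3*cnt + 2*d = -3).
Check whether (not (3*cnt = 1)) and d = 0 implies it.
Countermodel: at the initial state cnt = -1, d = 0, the precondition holds but the weakest precondition fails.
Answer: invalid


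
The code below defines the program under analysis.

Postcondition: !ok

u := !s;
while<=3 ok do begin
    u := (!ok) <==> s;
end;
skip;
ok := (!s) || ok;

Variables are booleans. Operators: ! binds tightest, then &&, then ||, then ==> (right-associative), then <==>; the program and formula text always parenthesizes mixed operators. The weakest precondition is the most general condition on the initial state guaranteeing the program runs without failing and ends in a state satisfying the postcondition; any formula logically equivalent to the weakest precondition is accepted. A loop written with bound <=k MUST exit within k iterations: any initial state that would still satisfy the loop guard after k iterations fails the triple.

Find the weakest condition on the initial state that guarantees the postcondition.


Working backward. After the program, !ok must hold.
Before ok := (!s) || ok: !((!s) || ok)
Before skip: !((!s) || ok)
Before the loop (bound <=3), unroll the exhaustion recursion (WP_0 = exit-now case; WP_j = one more guarded iteration, up to j = 3):
  WP_0: (!ok) && (!((!s) || ok))
  WP_1: (ok ==> ((!ok) && (!((!s) || ok)))) && ((!ok) ==> (!((!s) || ok)))
  WP_2: (ok ==> ((ok ==> ((!ok) && (!((!s) || ok)))) && ((!ok) ==> (!((!s) || ok))))) && ((!ok) ==> (!((!s) || ok)))
  WP_3: (ok ==> ((ok ==> ((ok ==> ((!ok) && (!((!s) || ok)))) && ((!ok) ==> (!((!s) || ok))))) && ((!ok) ==> (!((!s) || ok))))) && ((!ok) ==> (!((!s) || ok)))
So before the loop: (ok ==> ((ok ==> ((ok ==> ((!ok) && (!((!s) || ok)))) && ((!ok) ==> (!((!s) || ok))))) && ((!ok) ==> (!((!s) || ok))))) && ((!ok) ==> (!((!s) || ok)))
Before u := !s: (ok ==> ((ok ==> ((ok ==> ((!ok) && (!((!s) || ok)))) && ((!ok) ==> (!((!s) || ok))))) && ((!ok) ==> (!((!s) || ok))))) && ((!ok) ==> (!((!s) || ok)))
Answer: WP = (ok ==> ((ok ==> ((ok ==> ((!ok) && (!((!s) || ok)))) && ((!ok) ==> (!((!s) || ok))))) && ((!ok) ==> (!((!s) || ok))))) && ((!ok) ==> (!((!s) || ok)))


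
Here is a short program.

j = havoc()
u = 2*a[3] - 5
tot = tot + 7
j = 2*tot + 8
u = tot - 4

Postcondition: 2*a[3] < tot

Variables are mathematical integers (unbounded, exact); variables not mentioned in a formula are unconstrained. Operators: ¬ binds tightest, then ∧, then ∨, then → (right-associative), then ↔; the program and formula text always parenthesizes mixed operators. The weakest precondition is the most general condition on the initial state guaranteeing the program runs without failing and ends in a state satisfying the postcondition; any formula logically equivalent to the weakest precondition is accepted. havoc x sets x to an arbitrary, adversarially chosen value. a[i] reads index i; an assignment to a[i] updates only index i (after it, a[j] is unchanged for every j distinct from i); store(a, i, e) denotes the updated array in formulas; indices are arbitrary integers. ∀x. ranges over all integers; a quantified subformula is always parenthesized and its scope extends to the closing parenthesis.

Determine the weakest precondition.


Working backward. After the program, 2*a[3] < tot must hold.
Before u := tot - 4: 2*a[3] < tot
Before j := 2*tot + 8: 2*a[3] < tot
Before tot := tot + 7: 2*a[3] < tot + 7
Before u := 2*a[3] - 5: 2*a[3] < tot + 7
Before havoc j: 2*a[3] < tot + 7
Answer: WP = 2*a[3] < tot + 7


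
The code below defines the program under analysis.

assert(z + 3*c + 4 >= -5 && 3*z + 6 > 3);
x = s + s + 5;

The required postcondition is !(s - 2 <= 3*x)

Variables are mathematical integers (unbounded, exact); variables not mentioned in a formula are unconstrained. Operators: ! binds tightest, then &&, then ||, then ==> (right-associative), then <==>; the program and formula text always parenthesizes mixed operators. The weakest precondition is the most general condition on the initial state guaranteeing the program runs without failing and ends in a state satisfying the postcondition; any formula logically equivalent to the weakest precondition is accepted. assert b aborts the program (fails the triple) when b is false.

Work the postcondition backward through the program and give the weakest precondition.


Working backward. After the program, the postcondition !(s - 2 <= 3*x) must hold; in canonical form it is !(s <= 3*x + 2).
Before x := s + s + 5: !(5*s >= -17)
Before assert z + 3*c + 4 >= -5 && 3*z + 6 > 3: 3*c + z >= -9 && 3*z > -3 && (!(5*s >= -17))
Answer: WP = 3*c + z >= -9 && 3*z > -3 && (!(5*s >= -17))


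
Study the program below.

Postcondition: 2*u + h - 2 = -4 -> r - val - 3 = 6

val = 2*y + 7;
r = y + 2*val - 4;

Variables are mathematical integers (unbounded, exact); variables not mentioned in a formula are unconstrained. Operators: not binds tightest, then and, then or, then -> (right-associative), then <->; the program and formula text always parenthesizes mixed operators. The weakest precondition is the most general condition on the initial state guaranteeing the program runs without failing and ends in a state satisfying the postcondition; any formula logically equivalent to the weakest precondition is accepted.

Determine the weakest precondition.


Working backward. After the program, the postcondition 2*u + h - 2 = -4 -> r - val - 3 = 6 must hold; in canonical form it is h + 2*u = -2 -> r = val + 9.
Before r := y + 2*val - 4: h + 2*u = -2 -> val + y = 13
Before val := 2*y + 7: h + 2*u = -2 -> 3*y = 6
Answer: WP = h + 2*u = -2 -> 3*y = 6


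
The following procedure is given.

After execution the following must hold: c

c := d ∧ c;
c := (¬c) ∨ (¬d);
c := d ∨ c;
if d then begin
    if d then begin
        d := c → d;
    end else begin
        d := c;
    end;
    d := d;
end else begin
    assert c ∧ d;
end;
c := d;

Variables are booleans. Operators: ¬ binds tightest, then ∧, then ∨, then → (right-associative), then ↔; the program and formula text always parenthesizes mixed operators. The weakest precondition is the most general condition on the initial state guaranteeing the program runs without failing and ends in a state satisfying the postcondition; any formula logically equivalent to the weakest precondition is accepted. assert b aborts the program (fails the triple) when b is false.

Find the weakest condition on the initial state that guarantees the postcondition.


Working backward. After the program, c must hold.
Before c := d: d
Then branch requires (d → (c → d)) ∧ ((¬d) → c); else branch requires c ∧ d.
Before the if: (d → ((d → (c → d)) ∧ ((¬d) → c))) ∧ ((¬d) → (c ∧ d))
Before c := d ∨ c: (d → ((d → ((d ∨ c) → d)) ∧ ((¬d) → (d ∨ c)))) ∧ ((¬d) → ((d ∨ c) ∧ d))
Before c := (¬c) ∨ (¬d): (¬d) → d
Before c := d ∧ c: (¬d) → d
Answer: WP = (¬d) → d


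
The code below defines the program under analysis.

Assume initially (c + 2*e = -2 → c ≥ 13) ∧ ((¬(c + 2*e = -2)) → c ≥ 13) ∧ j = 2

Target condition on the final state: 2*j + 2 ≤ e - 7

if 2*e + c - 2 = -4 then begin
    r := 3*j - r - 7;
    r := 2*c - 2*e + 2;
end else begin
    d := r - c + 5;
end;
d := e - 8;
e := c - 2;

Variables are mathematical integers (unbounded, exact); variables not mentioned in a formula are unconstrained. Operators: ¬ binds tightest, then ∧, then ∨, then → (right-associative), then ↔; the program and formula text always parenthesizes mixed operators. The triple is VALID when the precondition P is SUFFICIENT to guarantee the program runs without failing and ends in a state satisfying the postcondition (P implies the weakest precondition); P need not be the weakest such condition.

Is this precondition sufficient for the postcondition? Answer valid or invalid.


Working backward. After the program, the postcondition 2*j + 2 ≤ e - 7 must hold; in canonical form it is 2*j ≤ e - 9.
Before e := c - 2: 2*j ≤ c - 11
Before d := e - 8: 2*j ≤ c - 11
Then branch requires 2*j ≤ c - 11; else branch requires 2*j ≤ c - 11.
Before the if: (c + 2*e = -2 → 2*j ≤ c - 11) ∧ ((¬(c + 2*e = -2)) → 2*j ≤ c - 11)
The weakest precondition is (c + 2*e = -2 → 2*j ≤ c - 11) ∧ ((¬(c + 2*e = -2)) → 2*j ≤ c - 11).
Check whether (c + 2*e = -2 → c ≥ 13) ∧ ((¬(c + 2*e = -2)) → c ≥ 13) ∧ j = 2 implies it.
Countermodel: at the initial state c = 14, e = -8, j = 2, the precondition holds but the weakest precondition fails.
Answer: invalid


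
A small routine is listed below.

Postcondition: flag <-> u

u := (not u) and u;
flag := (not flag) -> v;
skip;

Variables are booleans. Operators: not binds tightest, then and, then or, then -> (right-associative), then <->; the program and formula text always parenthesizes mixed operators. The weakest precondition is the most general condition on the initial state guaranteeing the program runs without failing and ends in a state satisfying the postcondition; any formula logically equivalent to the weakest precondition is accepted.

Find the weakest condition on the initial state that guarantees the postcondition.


Working backward. After the program, flag <-> u must hold.
Before skip: flag <-> u
Before flag := (not flag) -> v: ((not flag) -> v) <-> u
Before u := (not u) and u: not ((not flag) -> v)
Answer: WP = not ((not flag) -> v)


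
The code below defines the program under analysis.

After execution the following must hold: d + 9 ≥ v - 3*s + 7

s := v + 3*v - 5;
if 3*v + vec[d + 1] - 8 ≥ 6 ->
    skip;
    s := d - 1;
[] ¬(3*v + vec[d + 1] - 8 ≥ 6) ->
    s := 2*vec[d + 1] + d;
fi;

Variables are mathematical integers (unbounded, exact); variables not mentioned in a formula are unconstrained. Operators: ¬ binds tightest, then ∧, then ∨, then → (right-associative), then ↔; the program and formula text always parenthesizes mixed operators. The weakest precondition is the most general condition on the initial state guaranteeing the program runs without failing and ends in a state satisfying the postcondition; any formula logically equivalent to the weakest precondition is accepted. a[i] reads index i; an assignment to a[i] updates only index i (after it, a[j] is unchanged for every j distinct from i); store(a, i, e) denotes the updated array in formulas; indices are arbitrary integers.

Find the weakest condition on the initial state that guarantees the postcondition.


Working backward. After the program, the postcondition d + 9 ≥ v - 3*s + 7 must hold; in canonical form it is d + 3*s ≥ v - 2.
Then branch requires 4*d ≥ v + 1; else branch requires 6*vec[d + 1] + 4*d ≥ v - 2.
Before the if: (vec[d + 1] + 3*v ≥ 14 → 4*d ≥ v + 1) ∧ ((¬(vec[d + 1] + 3*v ≥ 14)) → 6*vec[d + 1] + 4*d ≥ v - 2)
Before s := v + 3*v - 5: (vec[d + 1] + 3*v ≥ 14 → 4*d ≥ v + 1) ∧ ((¬(vec[d + 1] + 3*v ≥ 14)) → 6*vec[d + 1] + 4*d ≥ v - 2)
Answer: WP = (vec[d + 1] + 3*v ≥ 14 → 4*d ≥ v + 1) ∧ ((¬(vec[d + 1] + 3*v ≥ 14)) → 6*vec[d + 1] + 4*d ≥ v - 2)


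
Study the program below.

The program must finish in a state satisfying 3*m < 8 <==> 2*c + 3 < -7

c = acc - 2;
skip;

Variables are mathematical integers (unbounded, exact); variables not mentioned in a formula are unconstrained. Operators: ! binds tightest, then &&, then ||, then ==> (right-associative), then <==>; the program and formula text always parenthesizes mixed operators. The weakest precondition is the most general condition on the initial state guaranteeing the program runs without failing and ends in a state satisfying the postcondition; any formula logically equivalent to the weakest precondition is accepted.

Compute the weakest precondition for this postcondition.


Working backward. After the program, the postcondition 3*m < 8 <==> 2*c + 3 < -7 must hold; in canonical form it is 3*m < 8 <==> 2*c < -10.
Before skip: 3*m < 8 <==> 2*c < -10
Before c := acc - 2: 3*m < 8 <==> 2*acc < -6
Answer: WP = 3*m < 8 <==> 2*acc < -6
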